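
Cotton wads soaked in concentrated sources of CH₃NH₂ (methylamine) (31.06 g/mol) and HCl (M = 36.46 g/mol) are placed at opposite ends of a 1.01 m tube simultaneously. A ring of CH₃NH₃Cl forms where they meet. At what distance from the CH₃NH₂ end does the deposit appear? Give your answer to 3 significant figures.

0.525 m

Graham's law gives d_CH₃NH₂/d_HCl = rate_CH₃NH₂/rate_HCl = √(M_HCl/M_CH₃NH₂) = √(36.46/31.06) = 1.083.
With d_CH₃NH₂ + d_HCl = 1.01 m, d_HCl = 1.01/(1 + 1.083) = 0.4848 m.
d_CH₃NH₂ = 1.01 − 0.4848 = 0.525 m.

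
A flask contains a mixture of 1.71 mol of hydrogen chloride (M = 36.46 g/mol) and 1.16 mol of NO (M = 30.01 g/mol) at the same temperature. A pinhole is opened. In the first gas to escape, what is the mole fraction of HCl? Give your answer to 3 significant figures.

0.572

Each component's effusion rate ∝ (its partial pressure)·(1/√M) ∝ n_i/√M_i.
Mole fraction of HCl in the effusate = (n_HCl/√M_HCl) / (n_HCl/√M_HCl + n_NO/√M_NO)
= (1.71/√36.46) / (1.71/√36.46 + 1.16/√30.01) = 0.2832/(0.2832 + 0.2118) = 0.572.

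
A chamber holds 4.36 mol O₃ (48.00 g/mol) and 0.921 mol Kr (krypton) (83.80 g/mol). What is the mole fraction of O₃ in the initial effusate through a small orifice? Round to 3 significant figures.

Effusion rate of each component ∝ n_i/√M_i (partial pressure × 1/√M).
So x_O₃ in the escaping gas = (n_O₃/√M_O₃) / Σ(n_i/√M_i)
= (4.36/√48.00) / (4.36/√48.00 + 0.921/√83.80) = 0.6293/(0.6293 + 0.1006) = 0.862.

0.862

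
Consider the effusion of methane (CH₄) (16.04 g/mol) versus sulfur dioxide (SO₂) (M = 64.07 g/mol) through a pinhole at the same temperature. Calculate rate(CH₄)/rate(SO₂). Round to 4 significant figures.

By Graham's law, rate_CH₄/rate_SO₂ = √(M_SO₂/M_CH₄) = √(64.07/16.04) = √3.994 = 1.999.

1.999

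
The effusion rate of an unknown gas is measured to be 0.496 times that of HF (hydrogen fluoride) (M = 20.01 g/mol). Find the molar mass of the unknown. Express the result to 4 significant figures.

81.34 g/mol

From Graham's law, rate_X/rate_HF = √(M_HF/M_X).
0.496 = √(20.01/M_X)
M_X = 20.01 / 0.496² = 20.01 / 0.2460 = 81.34 g/mol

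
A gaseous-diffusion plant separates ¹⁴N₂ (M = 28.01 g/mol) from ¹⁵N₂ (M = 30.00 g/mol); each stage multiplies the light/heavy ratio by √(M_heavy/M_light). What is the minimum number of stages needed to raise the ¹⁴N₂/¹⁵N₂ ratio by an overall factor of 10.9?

70

Per stage α = (30.00/28.01)^(1/2) = 1.07105^0.5, giving ln α = 0.03432.
Need α^N ≥ 10.9 ⇒ N ≥ ln(10.9) / ln α = 2.389 / 0.03432 = 69.61.
So at least 70 stages are needed.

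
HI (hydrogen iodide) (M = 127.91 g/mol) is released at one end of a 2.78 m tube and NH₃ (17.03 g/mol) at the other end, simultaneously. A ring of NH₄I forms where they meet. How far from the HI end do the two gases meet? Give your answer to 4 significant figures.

Graham's law gives d_HI/d_NH₃ = rate_HI/rate_NH₃ = √(M_NH₃/M_HI) = √(17.03/127.91) = 0.3649.
With d_HI + d_NH₃ = 2.78 m, d_NH₃ = 2.78/(1 + 0.3649) = 2.037 m.
d_HI = 2.78 − 2.037 = 0.7432 m.

0.7432 m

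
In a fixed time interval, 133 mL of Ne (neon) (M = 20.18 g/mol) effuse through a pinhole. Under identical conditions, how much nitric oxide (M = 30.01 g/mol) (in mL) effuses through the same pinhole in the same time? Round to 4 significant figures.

109.1 mL

From Graham's law, rate_NO/rate_Ne = √(M_Ne/M_NO) = √(20.18/30.01) = √0.6724 = 0.8200.
So the volume for NO is 133 × 0.8200 = 109.1 mL.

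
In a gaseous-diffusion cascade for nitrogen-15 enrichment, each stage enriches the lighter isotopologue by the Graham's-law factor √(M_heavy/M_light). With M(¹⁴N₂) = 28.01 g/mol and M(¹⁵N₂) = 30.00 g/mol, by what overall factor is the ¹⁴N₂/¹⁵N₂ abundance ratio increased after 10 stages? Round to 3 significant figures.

Overall factor = α^10 with α = √(30.00/28.01), i.e. (30.00/28.01)^(10/2).
= 1.07105^5 = 1.41.

1.41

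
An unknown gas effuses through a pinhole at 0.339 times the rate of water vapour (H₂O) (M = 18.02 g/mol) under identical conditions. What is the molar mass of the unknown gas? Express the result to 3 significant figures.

Since effusion rate ∝ 1/√M, rate_X/rate_H₂O = √(M_H₂O/M_X).
0.339 = √(18.02/M_X)
M_X = 18.02 / 0.339² = 18.02 / 0.1149 = 157 g/mol

157 g/mol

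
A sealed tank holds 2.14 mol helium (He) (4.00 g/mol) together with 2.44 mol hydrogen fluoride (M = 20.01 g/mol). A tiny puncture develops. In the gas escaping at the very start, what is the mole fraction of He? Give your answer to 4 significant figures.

0.6623

Rate_i ∝ x_i/√M_i (Graham's law weighted by mole fraction), so the effusate composition follows n_i/√M_i.
So x_He in the escaping gas = (n_He/√M_He) / Σ(n_i/√M_i)
= (2.14/√4.00) / (2.14/√4.00 + 2.44/√20.01) = 1.070/(1.070 + 0.5455) = 0.6623.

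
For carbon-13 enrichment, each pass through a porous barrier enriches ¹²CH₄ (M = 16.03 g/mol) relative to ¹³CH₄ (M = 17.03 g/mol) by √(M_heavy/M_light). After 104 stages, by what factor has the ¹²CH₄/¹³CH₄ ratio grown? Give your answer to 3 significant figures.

23.3

After 104 stages the ratio has grown by (√(17.03/16.03))^104 = (17.03/16.03)^(104/2).
= 1.06238^52 = 23.3.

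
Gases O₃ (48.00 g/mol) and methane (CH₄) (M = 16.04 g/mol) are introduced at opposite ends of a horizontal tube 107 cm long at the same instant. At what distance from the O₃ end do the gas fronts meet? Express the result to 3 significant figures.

Graham's law gives d_O₃/d_CH₄ = rate_O₃/rate_CH₄ = √(M_CH₄/M_O₃) = √(16.04/48.00) = 0.5781.
With d_O₃ + d_CH₄ = 107 cm, d_CH₄ = 107/(1 + 0.5781) = 67.80 cm.
d_O₃ = 107 − 67.80 = 39.2 cm.

39.2 cm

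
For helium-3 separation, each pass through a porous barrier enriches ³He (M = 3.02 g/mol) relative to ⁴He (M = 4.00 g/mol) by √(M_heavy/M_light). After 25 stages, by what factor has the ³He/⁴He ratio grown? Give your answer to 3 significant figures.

33.5

After 25 stages the ratio has grown by (√(4.00/3.02))^25 = (4.00/3.02)^(25/2).
= 1.32450^(25/2) = 33.5.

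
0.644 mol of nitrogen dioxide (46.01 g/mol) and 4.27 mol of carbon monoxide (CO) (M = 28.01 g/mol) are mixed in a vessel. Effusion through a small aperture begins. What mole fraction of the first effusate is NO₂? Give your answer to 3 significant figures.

Rate_i ∝ x_i/√M_i (Graham's law weighted by mole fraction), so the effusate composition follows n_i/√M_i.
x_NO₂(eff) = (n_NO₂/√M_NO₂) / (n_NO₂/√M_NO₂ + n_CO/√M_CO)
= (0.644/√46.01) / (0.644/√46.01 + 4.27/√28.01) = 0.09494/(0.09494 + 0.8068) = 0.105.

0.105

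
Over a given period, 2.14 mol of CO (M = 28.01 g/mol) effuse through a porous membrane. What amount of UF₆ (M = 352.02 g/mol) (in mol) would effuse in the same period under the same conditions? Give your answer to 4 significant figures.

Using Graham's law: rate_UF₆/rate_CO = √(M_CO/M_UF₆) = √(28.01/352.02) = √0.07957 = 0.2821.
So the amount for UF₆ is 2.14 × 0.2821 = 0.6037 mol.

0.6037 mol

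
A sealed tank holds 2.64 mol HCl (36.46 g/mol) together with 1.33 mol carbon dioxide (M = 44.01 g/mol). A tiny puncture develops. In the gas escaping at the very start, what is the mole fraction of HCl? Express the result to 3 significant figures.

0.686

Effusion rate of each component ∝ n_i/√M_i (partial pressure × 1/√M).
x_HCl(eff) = (n_HCl/√M_HCl) / (n_HCl/√M_HCl + n_CO₂/√M_CO₂)
= (2.64/√36.46) / (2.64/√36.46 + 1.33/√44.01) = 0.4372/(0.4372 + 0.2005) = 0.686.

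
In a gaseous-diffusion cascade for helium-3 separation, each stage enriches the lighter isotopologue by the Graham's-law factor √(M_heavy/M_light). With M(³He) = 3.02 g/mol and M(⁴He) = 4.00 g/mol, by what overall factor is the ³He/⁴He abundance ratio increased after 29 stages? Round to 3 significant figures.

Overall factor = α^29 with α = √(4.00/3.02), i.e. (4.00/3.02)^(29/2).
= 1.32450^(29/2) = 58.9.

58.9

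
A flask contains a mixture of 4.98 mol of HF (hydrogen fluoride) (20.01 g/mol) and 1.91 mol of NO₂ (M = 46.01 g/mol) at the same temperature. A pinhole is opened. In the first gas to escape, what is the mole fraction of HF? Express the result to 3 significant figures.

0.798

The effusion rate of species i is ∝ p_i/√M_i ∝ n_i/√M_i.
x_HF(eff) = (n_HF/√M_HF) / (n_HF/√M_HF + n_NO₂/√M_NO₂)
= (4.98/√20.01) / (4.98/√20.01 + 1.91/√46.01) = 1.113/(1.113 + 0.2816) = 0.798.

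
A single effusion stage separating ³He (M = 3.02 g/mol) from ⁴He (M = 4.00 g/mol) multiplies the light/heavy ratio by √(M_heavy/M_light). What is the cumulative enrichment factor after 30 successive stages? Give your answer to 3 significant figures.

67.7

Each stage multiplies the ratio by α = √(4.00/3.02), so after 30 stages the overall factor is α^30 = (4.00/3.02)^(30/2).
= 1.32450^15 = 67.7.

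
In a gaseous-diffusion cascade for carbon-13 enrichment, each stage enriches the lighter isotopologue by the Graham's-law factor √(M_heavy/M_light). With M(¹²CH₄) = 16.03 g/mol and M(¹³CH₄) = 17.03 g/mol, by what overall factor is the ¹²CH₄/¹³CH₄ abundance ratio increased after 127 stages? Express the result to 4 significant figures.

After 127 stages the ratio has grown by (√(17.03/16.03))^127 = (17.03/16.03)^(127/2).
= 1.06238^(127/2) = 46.65.

46.65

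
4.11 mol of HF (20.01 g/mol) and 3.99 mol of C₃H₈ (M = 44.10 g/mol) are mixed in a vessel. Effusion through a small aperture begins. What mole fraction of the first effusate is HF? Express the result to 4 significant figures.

0.6046

Each component's effusion rate ∝ (its partial pressure)·(1/√M) ∝ n_i/√M_i.
Mole fraction of HF in the effusate = (n_HF/√M_HF) / (n_HF/√M_HF + n_C₃H₈/√M_C₃H₈)
= (4.11/√20.01) / (4.11/√20.01 + 3.99/√44.10) = 0.9188/(0.9188 + 0.6008) = 0.6046.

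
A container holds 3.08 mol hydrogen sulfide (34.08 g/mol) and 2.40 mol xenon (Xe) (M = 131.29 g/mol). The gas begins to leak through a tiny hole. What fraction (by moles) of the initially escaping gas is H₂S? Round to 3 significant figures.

Effusion rate of each component ∝ n_i/√M_i (partial pressure × 1/√M).
So x_H₂S in the escaping gas = (n_H₂S/√M_H₂S) / Σ(n_i/√M_i)
= (3.08/√34.08) / (3.08/√34.08 + 2.40/√131.29) = 0.5276/(0.5276 + 0.2095) = 0.716.

0.716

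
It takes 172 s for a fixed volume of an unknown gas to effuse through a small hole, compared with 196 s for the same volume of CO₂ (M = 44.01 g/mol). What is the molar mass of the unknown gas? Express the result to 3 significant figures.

33.9 g/mol

Since effusion rate ∝ 1/√M, t_X/t_CO₂ = √(M_X/M_CO₂).
172/196 = 0.8776 = √(M_X/44.01)
M_X = 44.01 × 0.8776² = 44.01 × 0.7701 = 33.9 g/mol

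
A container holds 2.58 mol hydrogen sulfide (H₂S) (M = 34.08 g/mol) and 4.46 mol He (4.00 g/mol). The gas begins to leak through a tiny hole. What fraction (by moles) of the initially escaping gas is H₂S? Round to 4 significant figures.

Rate_i ∝ x_i/√M_i (Graham's law weighted by mole fraction), so the effusate composition follows n_i/√M_i.
So x_H₂S in the escaping gas = (n_H₂S/√M_H₂S) / Σ(n_i/√M_i)
= (2.58/√34.08) / (2.58/√34.08 + 4.46/√4.00) = 0.4419/(0.4419 + 2.230) = 0.1654.

0.1654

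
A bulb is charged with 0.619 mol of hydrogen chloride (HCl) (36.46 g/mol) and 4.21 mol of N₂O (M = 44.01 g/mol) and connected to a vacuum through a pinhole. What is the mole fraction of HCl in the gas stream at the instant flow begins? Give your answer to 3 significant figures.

Effusion rate of each component ∝ n_i/√M_i (partial pressure × 1/√M).
Mole fraction of HCl in the effusate = (n_HCl/√M_HCl) / (n_HCl/√M_HCl + n_N₂O/√M_N₂O)
= (0.619/√36.46) / (0.619/√36.46 + 4.21/√44.01) = 0.1025/(0.1025 + 0.6346) = 0.139.

0.139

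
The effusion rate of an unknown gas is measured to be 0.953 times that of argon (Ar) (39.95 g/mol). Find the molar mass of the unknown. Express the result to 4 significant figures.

43.99 g/mol

Since effusion rate ∝ 1/√M, rate_X/rate_Ar = √(M_Ar/M_X).
0.953 = √(39.95/M_X)
M_X = 39.95 / 0.953² = 39.95 / 0.9082 = 43.99 g/mol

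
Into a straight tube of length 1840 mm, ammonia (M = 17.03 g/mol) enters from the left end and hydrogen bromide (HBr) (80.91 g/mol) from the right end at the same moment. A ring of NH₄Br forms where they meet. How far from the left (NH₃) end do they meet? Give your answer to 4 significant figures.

1261 mm

Distances travelled in equal time are proportional to diffusion rates, so d_NH₃/d_HBr = √(M_HBr/M_NH₃) = √(80.91/17.03) = 2.180.
With d_NH₃ + d_HBr = 1840 mm, d_HBr = 1840/(1 + 2.180) = 578.7 mm.
d_NH₃ = 1840 − 578.7 = 1261 mm.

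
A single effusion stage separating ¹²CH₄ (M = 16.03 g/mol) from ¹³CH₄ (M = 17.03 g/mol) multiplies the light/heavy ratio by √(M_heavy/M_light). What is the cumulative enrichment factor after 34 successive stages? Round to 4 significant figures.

2.798

The single-stage factor is √(M_heavy/M_light), so 34 stages give [√(17.03/16.03)]^34 = (17.03/16.03)^(34/2).
= 1.06238^17 = 2.798.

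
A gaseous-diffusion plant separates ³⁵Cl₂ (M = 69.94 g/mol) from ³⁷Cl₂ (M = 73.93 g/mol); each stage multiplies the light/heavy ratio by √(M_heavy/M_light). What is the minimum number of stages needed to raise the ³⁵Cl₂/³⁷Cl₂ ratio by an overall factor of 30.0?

123

Single-stage factor α = √(73.93/69.94), so ln α = ½ ln(1.05705) = 0.02774.
Need α^N ≥ 30.0 ⇒ N ≥ ln(30.0) / ln α = 3.401 / 0.02774 = 122.61.
Minimum whole number of stages: N = 123.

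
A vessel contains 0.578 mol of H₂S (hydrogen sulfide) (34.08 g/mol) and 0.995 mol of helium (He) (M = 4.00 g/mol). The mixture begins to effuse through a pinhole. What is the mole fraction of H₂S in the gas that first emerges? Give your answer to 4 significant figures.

0.1660

Rate_i ∝ x_i/√M_i (Graham's law weighted by mole fraction), so the effusate composition follows n_i/√M_i.
x_H₂S(eff) = (n_H₂S/√M_H₂S) / (n_H₂S/√M_H₂S + n_He/√M_He)
= (0.578/√34.08) / (0.578/√34.08 + 0.995/√4.00) = 0.09901/(0.09901 + 0.4975) = 0.1660.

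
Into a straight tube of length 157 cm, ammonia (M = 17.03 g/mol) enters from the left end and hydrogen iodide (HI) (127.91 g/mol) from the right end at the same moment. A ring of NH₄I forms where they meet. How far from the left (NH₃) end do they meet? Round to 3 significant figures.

115 cm

The fronts meet when d_NH₃ + d_HI = L with d_NH₃/d_HI = √(M_HI/M_NH₃) (Graham's law). Here √(M_HI/M_NH₃) = √(127.91/17.03) = 2.741.
With d_NH₃ + d_HI = 157 cm, d_HI = 157/(1 + 2.741) = 41.97 cm.
d_NH₃ = 157 − 41.97 = 115 cm.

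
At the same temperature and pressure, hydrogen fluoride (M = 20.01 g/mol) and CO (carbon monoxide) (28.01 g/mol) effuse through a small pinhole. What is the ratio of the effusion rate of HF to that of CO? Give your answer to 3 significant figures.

1.18

By Graham's law, rate_HF/rate_CO = √(M_CO/M_HF) = √(28.01/20.01) = √1.400 = 1.18.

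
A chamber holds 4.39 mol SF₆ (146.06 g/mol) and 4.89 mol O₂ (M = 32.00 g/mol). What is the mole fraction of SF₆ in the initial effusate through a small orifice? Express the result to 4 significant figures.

0.2959

The effusion rate of species i is ∝ p_i/√M_i ∝ n_i/√M_i.
So x_SF₆ in the escaping gas = (n_SF₆/√M_SF₆) / Σ(n_i/√M_i)
= (4.39/√146.06) / (4.39/√146.06 + 4.89/√32.00) = 0.3632/(0.3632 + 0.8644) = 0.2959.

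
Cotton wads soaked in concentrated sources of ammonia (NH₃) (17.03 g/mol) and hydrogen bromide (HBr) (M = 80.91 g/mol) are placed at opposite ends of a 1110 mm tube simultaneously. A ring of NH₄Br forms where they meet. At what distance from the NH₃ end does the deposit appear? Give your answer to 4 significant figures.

The fronts meet when d_NH₃ + d_HBr = L with d_NH₃/d_HBr = √(M_HBr/M_NH₃) (Graham's law). Here √(M_HBr/M_NH₃) = √(80.91/17.03) = 2.180.
With d_NH₃ + d_HBr = 1110 mm, d_HBr = 1110/(1 + 2.180) = 349.1 mm.
d_NH₃ = 1110 − 349.1 = 760.9 mm.

760.9 mm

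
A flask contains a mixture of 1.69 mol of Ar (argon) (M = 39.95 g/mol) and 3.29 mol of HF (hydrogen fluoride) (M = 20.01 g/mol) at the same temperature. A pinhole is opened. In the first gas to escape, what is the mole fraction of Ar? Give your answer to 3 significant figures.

Each component's effusion rate ∝ (its partial pressure)·(1/√M) ∝ n_i/√M_i.
So x_Ar in the escaping gas = (n_Ar/√M_Ar) / Σ(n_i/√M_i)
= (1.69/√39.95) / (1.69/√39.95 + 3.29/√20.01) = 0.2674/(0.2674 + 0.7355) = 0.267.

0.267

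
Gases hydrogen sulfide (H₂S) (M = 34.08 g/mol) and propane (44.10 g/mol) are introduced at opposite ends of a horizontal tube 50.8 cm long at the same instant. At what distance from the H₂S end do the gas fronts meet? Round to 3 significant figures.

27.0 cm

Graham's law gives d_H₂S/d_C₃H₈ = rate_H₂S/rate_C₃H₈ = √(M_C₃H₈/M_H₂S) = √(44.10/34.08) = 1.138.
With d_H₂S + d_C₃H₈ = 50.8 cm, d_C₃H₈ = 50.8/(1 + 1.138) = 23.77 cm.
d_H₂S = 50.8 − 23.77 = 27.0 cm.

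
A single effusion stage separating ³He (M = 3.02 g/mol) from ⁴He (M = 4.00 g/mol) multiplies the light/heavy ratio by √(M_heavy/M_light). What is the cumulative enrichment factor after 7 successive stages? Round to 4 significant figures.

2.674

Overall factor = α^7 with α = √(4.00/3.02), i.e. (4.00/3.02)^(7/2).
= 1.32450^(7/2) = 2.674.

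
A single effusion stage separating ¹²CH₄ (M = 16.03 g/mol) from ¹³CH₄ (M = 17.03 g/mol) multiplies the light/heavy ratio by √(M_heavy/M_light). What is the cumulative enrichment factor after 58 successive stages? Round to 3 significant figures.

5.78

The single-stage factor is √(M_heavy/M_light), so 58 stages give [√(17.03/16.03)]^58 = (17.03/16.03)^(58/2).
= 1.06238^29 = 5.78.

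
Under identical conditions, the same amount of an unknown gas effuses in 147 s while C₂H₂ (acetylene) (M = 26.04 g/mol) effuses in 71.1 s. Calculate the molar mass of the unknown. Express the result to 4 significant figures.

111.3 g/mol

From Graham's law, t_X/t_C₂H₂ = √(M_X/M_C₂H₂).
147/71.1 = 2.068 = √(M_X/26.04)
M_X = 26.04 × 2.068² = 26.04 × 4.275 = 111.3 g/mol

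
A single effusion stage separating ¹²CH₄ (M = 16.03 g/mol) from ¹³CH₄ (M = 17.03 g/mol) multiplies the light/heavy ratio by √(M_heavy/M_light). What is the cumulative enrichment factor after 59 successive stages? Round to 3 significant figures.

5.96

Overall factor = α^59 with α = √(17.03/16.03), i.e. (17.03/16.03)^(59/2).
= 1.06238^(59/2) = 5.96.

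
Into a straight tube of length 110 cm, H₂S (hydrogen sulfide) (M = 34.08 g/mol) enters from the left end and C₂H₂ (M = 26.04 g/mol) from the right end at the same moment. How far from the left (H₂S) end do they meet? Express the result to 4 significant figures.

51.31 cm

The fronts meet when d_H₂S + d_C₂H₂ = L with d_H₂S/d_C₂H₂ = √(M_C₂H₂/M_H₂S) (Graham's law). Here √(M_C₂H₂/M_H₂S) = √(26.04/34.08) = 0.8741.
With d_H₂S + d_C₂H₂ = 110 cm, d_C₂H₂ = 110/(1 + 0.8741) = 58.69 cm.
d_H₂S = 110 − 58.69 = 51.31 cm.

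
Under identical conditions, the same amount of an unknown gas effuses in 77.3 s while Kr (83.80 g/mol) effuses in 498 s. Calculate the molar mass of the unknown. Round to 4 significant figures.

2.019 g/mol

Graham's law gives t_X/t_Kr = √(M_X/M_Kr).
77.3/498 = 0.1552 = √(M_X/83.80)
M_X = 83.80 × 0.1552² = 83.80 × 0.02409 = 2.019 g/mol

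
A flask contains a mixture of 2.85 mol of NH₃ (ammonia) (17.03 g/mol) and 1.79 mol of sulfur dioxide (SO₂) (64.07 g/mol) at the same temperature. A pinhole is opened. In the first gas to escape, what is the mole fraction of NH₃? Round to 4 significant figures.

0.7554

Rate_i ∝ x_i/√M_i (Graham's law weighted by mole fraction), so the effusate composition follows n_i/√M_i.
Mole fraction of NH₃ in the effusate = (n_NH₃/√M_NH₃) / (n_NH₃/√M_NH₃ + n_SO₂/√M_SO₂)
= (2.85/√17.03) / (2.85/√17.03 + 1.79/√64.07) = 0.6906/(0.6906 + 0.2236) = 0.7554.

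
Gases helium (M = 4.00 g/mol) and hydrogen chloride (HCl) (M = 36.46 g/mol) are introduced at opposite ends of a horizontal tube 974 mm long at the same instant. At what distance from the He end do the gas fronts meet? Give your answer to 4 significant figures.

731.7 mm

Graham's law gives d_He/d_HCl = rate_He/rate_HCl = √(M_HCl/M_He) = √(36.46/4.00) = 3.019.
With d_He + d_HCl = 974 mm, d_HCl = 974/(1 + 3.019) = 242.3 mm.
d_He = 974 − 242.3 = 731.7 mm.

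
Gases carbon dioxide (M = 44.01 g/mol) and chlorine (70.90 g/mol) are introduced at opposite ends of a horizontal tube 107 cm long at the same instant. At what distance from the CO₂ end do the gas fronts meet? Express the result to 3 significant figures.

Distances travelled in equal time are proportional to diffusion rates, so d_CO₂/d_Cl₂ = √(M_Cl₂/M_CO₂) = √(70.90/44.01) = 1.269.
With d_CO₂ + d_Cl₂ = 107 cm, d_Cl₂ = 107/(1 + 1.269) = 47.15 cm.
d_CO₂ = 107 − 47.15 = 59.8 cm.

59.8 cm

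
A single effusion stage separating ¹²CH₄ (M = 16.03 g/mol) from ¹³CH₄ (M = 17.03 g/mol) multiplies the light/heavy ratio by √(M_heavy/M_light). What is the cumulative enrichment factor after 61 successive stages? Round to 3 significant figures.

6.33

After 61 stages the ratio has grown by (√(17.03/16.03))^61 = (17.03/16.03)^(61/2).
= 1.06238^(61/2) = 6.33.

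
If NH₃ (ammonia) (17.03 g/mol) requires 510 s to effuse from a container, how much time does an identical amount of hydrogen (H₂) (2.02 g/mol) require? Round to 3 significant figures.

176 s

From Graham's law, t_H₂/t_NH₃ = √(M_H₂/M_NH₃) = √(2.02/17.03) = √0.1186 = 0.3444.
So the time for H₂ is 510 × 0.3444 = 176 s.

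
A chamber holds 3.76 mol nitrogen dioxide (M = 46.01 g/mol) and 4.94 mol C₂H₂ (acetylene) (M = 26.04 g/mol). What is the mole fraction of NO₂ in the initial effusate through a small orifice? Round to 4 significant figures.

0.3641

Each component's effusion rate ∝ (its partial pressure)·(1/√M) ∝ n_i/√M_i.
x_NO₂(eff) = (n_NO₂/√M_NO₂) / (n_NO₂/√M_NO₂ + n_C₂H₂/√M_C₂H₂)
= (3.76/√46.01) / (3.76/√46.01 + 4.94/√26.04) = 0.5543/(0.5543 + 0.9681) = 0.3641.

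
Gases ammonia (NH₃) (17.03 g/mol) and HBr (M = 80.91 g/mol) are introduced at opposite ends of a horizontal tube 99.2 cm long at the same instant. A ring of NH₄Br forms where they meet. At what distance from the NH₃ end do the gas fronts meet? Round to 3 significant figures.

The fronts meet when d_NH₃ + d_HBr = L with d_NH₃/d_HBr = √(M_HBr/M_NH₃) (Graham's law). Here √(M_HBr/M_NH₃) = √(80.91/17.03) = 2.180.
With d_NH₃ + d_HBr = 99.2 cm, d_HBr = 99.2/(1 + 2.180) = 31.20 cm.
d_NH₃ = 99.2 − 31.20 = 68.0 cm.

68.0 cm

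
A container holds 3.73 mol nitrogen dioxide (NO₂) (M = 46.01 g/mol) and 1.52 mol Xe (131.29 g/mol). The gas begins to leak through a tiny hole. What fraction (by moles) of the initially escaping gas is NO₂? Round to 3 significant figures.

0.806

The effusion rate of species i is ∝ p_i/√M_i ∝ n_i/√M_i.
Mole fraction of NO₂ in the effusate = (n_NO₂/√M_NO₂) / (n_NO₂/√M_NO₂ + n_Xe/√M_Xe)
= (3.73/√46.01) / (3.73/√46.01 + 1.52/√131.29) = 0.5499/(0.5499 + 0.1327) = 0.806.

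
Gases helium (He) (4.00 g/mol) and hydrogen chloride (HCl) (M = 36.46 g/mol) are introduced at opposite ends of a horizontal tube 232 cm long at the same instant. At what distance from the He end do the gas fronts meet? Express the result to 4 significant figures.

Distances travelled in equal time are proportional to diffusion rates, so d_He/d_HCl = √(M_HCl/M_He) = √(36.46/4.00) = 3.019.
With d_He + d_HCl = 232 cm, d_HCl = 232/(1 + 3.019) = 57.72 cm.
d_He = 232 − 57.72 = 174.3 cm.

174.3 cm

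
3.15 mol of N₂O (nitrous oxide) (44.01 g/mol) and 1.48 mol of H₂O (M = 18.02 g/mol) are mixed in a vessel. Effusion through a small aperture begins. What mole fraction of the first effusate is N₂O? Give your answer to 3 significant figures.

Each component's effusion rate ∝ (its partial pressure)·(1/√M) ∝ n_i/√M_i.
So x_N₂O in the escaping gas = (n_N₂O/√M_N₂O) / Σ(n_i/√M_i)
= (3.15/√44.01) / (3.15/√44.01 + 1.48/√18.02) = 0.4748/(0.4748 + 0.3486) = 0.577.

0.577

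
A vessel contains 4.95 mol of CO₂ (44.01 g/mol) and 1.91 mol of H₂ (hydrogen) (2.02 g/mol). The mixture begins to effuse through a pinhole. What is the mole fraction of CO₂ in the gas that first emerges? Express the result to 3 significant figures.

0.357

Each component's effusion rate ∝ (its partial pressure)·(1/√M) ∝ n_i/√M_i.
Mole fraction of CO₂ in the effusate = (n_CO₂/√M_CO₂) / (n_CO₂/√M_CO₂ + n_H₂/√M_H₂)
= (4.95/√44.01) / (4.95/√44.01 + 1.91/√2.02) = 0.7462/(0.7462 + 1.344) = 0.357.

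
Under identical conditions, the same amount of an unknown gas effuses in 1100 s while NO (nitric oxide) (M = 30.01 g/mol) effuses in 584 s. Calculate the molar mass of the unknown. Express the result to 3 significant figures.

106 g/mol

Using Graham's law: t_X/t_NO = √(M_X/M_NO).
1100/584 = 1.884 = √(M_X/30.01)
M_X = 30.01 × 1.884² = 30.01 × 3.548 = 106 g/mol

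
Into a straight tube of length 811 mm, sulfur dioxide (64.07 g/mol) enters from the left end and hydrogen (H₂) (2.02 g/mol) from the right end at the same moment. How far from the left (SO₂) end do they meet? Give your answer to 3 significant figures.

122 mm

In equal time, each gas travels a distance ∝ its rate ∝ 1/√M, so d_SO₂/d_H₂ = √(M_H₂/M_SO₂) = √(2.02/64.07) = 0.1776.
With d_SO₂ + d_H₂ = 811 mm, d_H₂ = 811/(1 + 0.1776) = 688.7 mm.
d_SO₂ = 811 − 688.7 = 122 mm.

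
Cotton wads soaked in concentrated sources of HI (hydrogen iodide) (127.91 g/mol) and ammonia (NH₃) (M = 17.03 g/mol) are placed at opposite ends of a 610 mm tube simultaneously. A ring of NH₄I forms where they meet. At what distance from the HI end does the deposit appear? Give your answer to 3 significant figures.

The fronts meet when d_HI + d_NH₃ = L with d_HI/d_NH₃ = √(M_NH₃/M_HI) (Graham's law). Here √(M_NH₃/M_HI) = √(17.03/127.91) = 0.3649.
With d_HI + d_NH₃ = 610 mm, d_NH₃ = 610/(1 + 0.3649) = 446.9 mm.
d_HI = 610 − 446.9 = 163 mm.

163 mm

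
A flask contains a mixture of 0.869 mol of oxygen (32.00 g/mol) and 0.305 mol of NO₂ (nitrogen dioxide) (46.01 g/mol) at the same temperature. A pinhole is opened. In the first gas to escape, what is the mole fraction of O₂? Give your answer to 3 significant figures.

0.774

Effusion rate of each component ∝ n_i/√M_i (partial pressure × 1/√M).
Mole fraction of O₂ in the effusate = (n_O₂/√M_O₂) / (n_O₂/√M_O₂ + n_NO₂/√M_NO₂)
= (0.869/√32.00) / (0.869/√32.00 + 0.305/√46.01) = 0.1536/(0.1536 + 0.04496) = 0.774.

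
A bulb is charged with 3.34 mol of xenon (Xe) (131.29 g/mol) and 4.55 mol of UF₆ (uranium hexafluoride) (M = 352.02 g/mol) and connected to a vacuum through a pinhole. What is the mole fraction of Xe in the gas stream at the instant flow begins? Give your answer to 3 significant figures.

Rate_i ∝ x_i/√M_i (Graham's law weighted by mole fraction), so the effusate composition follows n_i/√M_i.
So x_Xe in the escaping gas = (n_Xe/√M_Xe) / Σ(n_i/√M_i)
= (3.34/√131.29) / (3.34/√131.29 + 4.55/√352.02) = 0.2915/(0.2915 + 0.2425) = 0.546.

0.546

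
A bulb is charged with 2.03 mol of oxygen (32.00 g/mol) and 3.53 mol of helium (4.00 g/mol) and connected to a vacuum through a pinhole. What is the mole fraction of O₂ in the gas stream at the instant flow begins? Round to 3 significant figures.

Effusion rate of each component ∝ n_i/√M_i (partial pressure × 1/√M).
Mole fraction of O₂ in the effusate = (n_O₂/√M_O₂) / (n_O₂/√M_O₂ + n_He/√M_He)
= (2.03/√32.00) / (2.03/√32.00 + 3.53/√4.00) = 0.3589/(0.3589 + 1.765) = 0.169.

0.169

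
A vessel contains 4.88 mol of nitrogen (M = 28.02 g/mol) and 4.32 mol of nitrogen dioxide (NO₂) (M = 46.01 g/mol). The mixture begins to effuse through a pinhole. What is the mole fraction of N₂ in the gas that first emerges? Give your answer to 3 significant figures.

Each component's effusion rate ∝ (its partial pressure)·(1/√M) ∝ n_i/√M_i.
Mole fraction of N₂ in the effusate = (n_N₂/√M_N₂) / (n_N₂/√M_N₂ + n_NO₂/√M_NO₂)
= (4.88/√28.02) / (4.88/√28.02 + 4.32/√46.01) = 0.9219/(0.9219 + 0.6369) = 0.591.

0.591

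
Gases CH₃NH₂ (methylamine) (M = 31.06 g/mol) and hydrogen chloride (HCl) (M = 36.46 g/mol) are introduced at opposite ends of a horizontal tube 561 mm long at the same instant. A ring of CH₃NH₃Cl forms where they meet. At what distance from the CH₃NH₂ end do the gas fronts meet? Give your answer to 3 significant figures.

292 mm

Graham's law gives d_CH₃NH₂/d_HCl = rate_CH₃NH₂/rate_HCl = √(M_HCl/M_CH₃NH₂) = √(36.46/31.06) = 1.083.
With d_CH₃NH₂ + d_HCl = 561 mm, d_HCl = 561/(1 + 1.083) = 269.3 mm.
d_CH₃NH₂ = 561 − 269.3 = 292 mm.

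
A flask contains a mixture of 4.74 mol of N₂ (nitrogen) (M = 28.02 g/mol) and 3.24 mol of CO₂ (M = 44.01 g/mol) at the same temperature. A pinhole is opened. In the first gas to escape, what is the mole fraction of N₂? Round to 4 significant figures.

0.6471

Each component's effusion rate ∝ (its partial pressure)·(1/√M) ∝ n_i/√M_i.
x_N₂(eff) = (n_N₂/√M_N₂) / (n_N₂/√M_N₂ + n_CO₂/√M_CO₂)
= (4.74/√28.02) / (4.74/√28.02 + 3.24/√44.01) = 0.8955/(0.8955 + 0.4884) = 0.6471.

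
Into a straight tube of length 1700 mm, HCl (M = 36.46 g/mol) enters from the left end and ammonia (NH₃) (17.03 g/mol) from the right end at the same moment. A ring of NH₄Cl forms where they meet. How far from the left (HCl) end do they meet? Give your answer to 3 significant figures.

690 mm

In equal time, each gas travels a distance ∝ its rate ∝ 1/√M, so d_HCl/d_NH₃ = √(M_NH₃/M_HCl) = √(17.03/36.46) = 0.6834.
With d_HCl + d_NH₃ = 1700 mm, d_NH₃ = 1700/(1 + 0.6834) = 1010 mm.
d_HCl = 1700 − 1010 = 690 mm.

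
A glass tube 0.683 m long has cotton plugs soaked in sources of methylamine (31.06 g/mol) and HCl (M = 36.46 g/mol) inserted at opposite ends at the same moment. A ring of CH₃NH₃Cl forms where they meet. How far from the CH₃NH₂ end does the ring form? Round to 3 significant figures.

0.355 m

In equal time, each gas travels a distance ∝ its rate ∝ 1/√M, so d_CH₃NH₂/d_HCl = √(M_HCl/M_CH₃NH₂) = √(36.46/31.06) = 1.083.
With d_CH₃NH₂ + d_HCl = 0.683 m, d_HCl = 0.683/(1 + 1.083) = 0.3278 m.
d_CH₃NH₂ = 0.683 − 0.3278 = 0.355 m.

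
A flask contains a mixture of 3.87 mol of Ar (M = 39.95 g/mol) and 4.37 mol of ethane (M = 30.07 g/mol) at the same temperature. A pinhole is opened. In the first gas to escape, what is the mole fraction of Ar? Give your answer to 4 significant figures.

0.4345

Each component's effusion rate ∝ (its partial pressure)·(1/√M) ∝ n_i/√M_i.
Mole fraction of Ar in the effusate = (n_Ar/√M_Ar) / (n_Ar/√M_Ar + n_C₂H₆/√M_C₂H₆)
= (3.87/√39.95) / (3.87/√39.95 + 4.37/√30.07) = 0.6123/(0.6123 + 0.7969) = 0.4345.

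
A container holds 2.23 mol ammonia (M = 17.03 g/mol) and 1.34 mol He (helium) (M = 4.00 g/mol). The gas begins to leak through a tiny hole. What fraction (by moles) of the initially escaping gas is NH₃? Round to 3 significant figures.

0.446

Effusion rate of each component ∝ n_i/√M_i (partial pressure × 1/√M).
Mole fraction of NH₃ in the effusate = (n_NH₃/√M_NH₃) / (n_NH₃/√M_NH₃ + n_He/√M_He)
= (2.23/√17.03) / (2.23/√17.03 + 1.34/√4.00) = 0.5404/(0.5404 + 0.6700) = 0.446.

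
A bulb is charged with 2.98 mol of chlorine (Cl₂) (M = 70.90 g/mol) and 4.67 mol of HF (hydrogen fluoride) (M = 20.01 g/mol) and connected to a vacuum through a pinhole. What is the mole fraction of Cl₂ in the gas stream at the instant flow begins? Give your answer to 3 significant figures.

0.253

Each component's effusion rate ∝ (its partial pressure)·(1/√M) ∝ n_i/√M_i.
x_Cl₂(eff) = (n_Cl₂/√M_Cl₂) / (n_Cl₂/√M_Cl₂ + n_HF/√M_HF)
= (2.98/√70.90) / (2.98/√70.90 + 4.67/√20.01) = 0.3539/(0.3539 + 1.044) = 0.253.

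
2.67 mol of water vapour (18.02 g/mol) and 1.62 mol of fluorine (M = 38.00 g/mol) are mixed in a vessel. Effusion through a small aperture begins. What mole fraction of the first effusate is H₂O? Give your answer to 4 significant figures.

The effusion rate of species i is ∝ p_i/√M_i ∝ n_i/√M_i.
Mole fraction of H₂O in the effusate = (n_H₂O/√M_H₂O) / (n_H₂O/√M_H₂O + n_F₂/√M_F₂)
= (2.67/√18.02) / (2.67/√18.02 + 1.62/√38.00) = 0.6290/(0.6290 + 0.2628) = 0.7053.

0.7053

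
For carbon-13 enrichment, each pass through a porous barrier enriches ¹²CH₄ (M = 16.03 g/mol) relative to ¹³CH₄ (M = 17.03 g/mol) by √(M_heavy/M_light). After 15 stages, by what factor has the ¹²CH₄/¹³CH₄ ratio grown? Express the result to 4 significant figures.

1.574

Each stage multiplies the ratio by α = √(17.03/16.03), so after 15 stages the overall factor is α^15 = (17.03/16.03)^(15/2).
= 1.06238^(15/2) = 1.574.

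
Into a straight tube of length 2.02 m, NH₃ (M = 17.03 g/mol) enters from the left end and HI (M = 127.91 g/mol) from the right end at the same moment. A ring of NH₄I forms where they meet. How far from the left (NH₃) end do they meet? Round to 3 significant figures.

1.48 m

The fronts meet when d_NH₃ + d_HI = L with d_NH₃/d_HI = √(M_HI/M_NH₃) (Graham's law). Here √(M_HI/M_NH₃) = √(127.91/17.03) = 2.741.
With d_NH₃ + d_HI = 2.02 m, d_HI = 2.02/(1 + 2.741) = 0.5400 m.
d_NH₃ = 2.02 − 0.5400 = 1.48 m.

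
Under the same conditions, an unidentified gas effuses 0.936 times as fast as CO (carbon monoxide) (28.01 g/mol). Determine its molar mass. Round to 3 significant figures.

By Graham's law, rate_X/rate_CO = √(M_CO/M_X).
0.936 = √(28.01/M_X)
M_X = 28.01 / 0.936² = 28.01 / 0.8761 = 32.0 g/mol

32.0 g/mol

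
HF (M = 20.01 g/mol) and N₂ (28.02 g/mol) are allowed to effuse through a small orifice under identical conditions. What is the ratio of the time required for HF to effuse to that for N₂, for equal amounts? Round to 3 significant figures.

Using Graham's law: t_HF/t_N₂ = √(M_HF/M_N₂) = √(20.01/28.02) = √0.7141 = 0.845.

0.845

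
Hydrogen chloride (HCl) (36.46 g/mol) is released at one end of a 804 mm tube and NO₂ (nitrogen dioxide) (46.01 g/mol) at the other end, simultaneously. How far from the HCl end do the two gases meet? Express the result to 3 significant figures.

Distances travelled in equal time are proportional to diffusion rates, so d_HCl/d_NO₂ = √(M_NO₂/M_HCl) = √(46.01/36.46) = 1.123.
With d_HCl + d_NO₂ = 804 mm, d_NO₂ = 804/(1 + 1.123) = 378.6 mm.
d_HCl = 804 − 378.6 = 425 mm.

425 mm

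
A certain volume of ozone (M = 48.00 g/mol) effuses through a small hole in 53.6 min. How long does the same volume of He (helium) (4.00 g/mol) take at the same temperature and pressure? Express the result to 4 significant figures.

15.47 min

From Graham's law, t_He/t_O₃ = √(M_He/M_O₃) = √(4.00/48.00) = √0.08333 = 0.2887.
So the time for He is 53.6 × 0.2887 = 15.47 min.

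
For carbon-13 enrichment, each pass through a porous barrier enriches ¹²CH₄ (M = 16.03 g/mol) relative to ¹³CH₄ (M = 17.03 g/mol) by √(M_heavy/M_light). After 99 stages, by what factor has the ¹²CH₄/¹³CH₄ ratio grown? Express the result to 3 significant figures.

20.0

After 99 stages the ratio has grown by (√(17.03/16.03))^99 = (17.03/16.03)^(99/2).
= 1.06238^(99/2) = 20.0.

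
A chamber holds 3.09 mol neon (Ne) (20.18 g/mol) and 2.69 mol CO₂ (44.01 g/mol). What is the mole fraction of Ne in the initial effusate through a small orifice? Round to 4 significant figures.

0.6291

Each component's effusion rate ∝ (its partial pressure)·(1/√M) ∝ n_i/√M_i.
So x_Ne in the escaping gas = (n_Ne/√M_Ne) / Σ(n_i/√M_i)
= (3.09/√20.18) / (3.09/√20.18 + 2.69/√44.01) = 0.6879/(0.6879 + 0.4055) = 0.6291.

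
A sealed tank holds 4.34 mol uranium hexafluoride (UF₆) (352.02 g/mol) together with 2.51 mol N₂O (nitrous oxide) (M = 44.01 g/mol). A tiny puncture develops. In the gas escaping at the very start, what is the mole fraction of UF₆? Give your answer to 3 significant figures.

0.379

Each component's effusion rate ∝ (its partial pressure)·(1/√M) ∝ n_i/√M_i.
Mole fraction of UF₆ in the effusate = (n_UF₆/√M_UF₆) / (n_UF₆/√M_UF₆ + n_N₂O/√M_N₂O)
= (4.34/√352.02) / (4.34/√352.02 + 2.51/√44.01) = 0.2313/(0.2313 + 0.3784) = 0.379.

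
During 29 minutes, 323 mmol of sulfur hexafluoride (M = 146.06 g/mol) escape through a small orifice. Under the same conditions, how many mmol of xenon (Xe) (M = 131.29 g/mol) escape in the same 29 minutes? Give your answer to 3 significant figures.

341 mmol

Since effusion rate ∝ 1/√M, rate_Xe/rate_SF₆ = √(M_SF₆/M_Xe) = √(146.06/131.29) = √1.112 = 1.055.
So the amount for Xe is 323 × 1.055 = 341 mmol.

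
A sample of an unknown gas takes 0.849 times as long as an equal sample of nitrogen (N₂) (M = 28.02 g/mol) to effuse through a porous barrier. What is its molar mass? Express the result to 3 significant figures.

Since effusion rate ∝ 1/√M, t_X/t_N₂ = √(M_X/M_N₂).
0.849 = √(M_X/28.02)
M_X = 28.02 × 0.849² = 28.02 × 0.7208 = 20.2 g/mol

20.2 g/mol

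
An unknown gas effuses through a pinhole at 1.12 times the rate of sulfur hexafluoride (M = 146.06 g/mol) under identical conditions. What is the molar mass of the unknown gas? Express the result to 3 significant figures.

116 g/mol

Since effusion rate ∝ 1/√M, rate_X/rate_SF₆ = √(M_SF₆/M_X).
1.12 = √(146.06/M_X)
M_X = 146.06 / 1.12² = 146.06 / 1.254 = 116 g/mol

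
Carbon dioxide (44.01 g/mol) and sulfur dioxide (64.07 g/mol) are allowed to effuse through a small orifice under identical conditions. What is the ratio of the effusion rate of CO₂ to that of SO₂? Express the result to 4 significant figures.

1.207

Since effusion rate ∝ 1/√M, rate_CO₂/rate_SO₂ = √(M_SO₂/M_CO₂) = √(64.07/44.01) = √1.456 = 1.207.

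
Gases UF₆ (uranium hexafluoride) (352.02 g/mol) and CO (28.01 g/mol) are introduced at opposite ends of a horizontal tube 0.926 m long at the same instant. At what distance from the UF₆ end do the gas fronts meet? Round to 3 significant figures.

In equal time, each gas travels a distance ∝ its rate ∝ 1/√M, so d_UF₆/d_CO = √(M_CO/M_UF₆) = √(28.01/352.02) = 0.2821.
With d_UF₆ + d_CO = 0.926 m, d_CO = 0.926/(1 + 0.2821) = 0.7223 m.
d_UF₆ = 0.926 − 0.7223 = 0.204 m.

0.204 m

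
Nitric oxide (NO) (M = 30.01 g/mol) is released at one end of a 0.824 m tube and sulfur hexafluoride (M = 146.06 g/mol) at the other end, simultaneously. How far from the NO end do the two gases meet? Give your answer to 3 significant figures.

0.567 m

The fronts meet when d_NO + d_SF₆ = L with d_NO/d_SF₆ = √(M_SF₆/M_NO) (Graham's law). Here √(M_SF₆/M_NO) = √(146.06/30.01) = 2.206.
With d_NO + d_SF₆ = 0.824 m, d_SF₆ = 0.824/(1 + 2.206) = 0.2570 m.
d_NO = 0.824 − 0.2570 = 0.567 m.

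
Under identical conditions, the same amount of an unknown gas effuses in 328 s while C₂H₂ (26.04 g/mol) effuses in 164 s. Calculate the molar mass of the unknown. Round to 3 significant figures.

104 g/mol

By Graham's law, t_X/t_C₂H₂ = √(M_X/M_C₂H₂).
328/164 = 2.000 = √(M_X/26.04)
M_X = 26.04 × 2.000² = 26.04 × 4.000 = 104 g/mol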